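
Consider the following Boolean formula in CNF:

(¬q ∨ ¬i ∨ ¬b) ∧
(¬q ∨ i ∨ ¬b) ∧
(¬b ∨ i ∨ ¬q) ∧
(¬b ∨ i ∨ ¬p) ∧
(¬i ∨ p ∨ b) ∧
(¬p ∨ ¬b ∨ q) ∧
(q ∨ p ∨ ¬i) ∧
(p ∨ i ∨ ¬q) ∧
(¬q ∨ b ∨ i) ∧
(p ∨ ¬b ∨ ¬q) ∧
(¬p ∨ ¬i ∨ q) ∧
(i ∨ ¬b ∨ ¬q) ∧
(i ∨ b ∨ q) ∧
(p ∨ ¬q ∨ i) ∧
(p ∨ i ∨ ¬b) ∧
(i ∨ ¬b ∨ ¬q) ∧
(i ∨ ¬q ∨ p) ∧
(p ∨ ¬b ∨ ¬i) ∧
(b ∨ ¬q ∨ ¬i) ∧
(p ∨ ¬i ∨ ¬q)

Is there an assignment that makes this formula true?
No

No, the formula is not satisfiable.

No assignment of truth values to the variables can make all 20 clauses true simultaneously.

The formula is UNSAT (unsatisfiable).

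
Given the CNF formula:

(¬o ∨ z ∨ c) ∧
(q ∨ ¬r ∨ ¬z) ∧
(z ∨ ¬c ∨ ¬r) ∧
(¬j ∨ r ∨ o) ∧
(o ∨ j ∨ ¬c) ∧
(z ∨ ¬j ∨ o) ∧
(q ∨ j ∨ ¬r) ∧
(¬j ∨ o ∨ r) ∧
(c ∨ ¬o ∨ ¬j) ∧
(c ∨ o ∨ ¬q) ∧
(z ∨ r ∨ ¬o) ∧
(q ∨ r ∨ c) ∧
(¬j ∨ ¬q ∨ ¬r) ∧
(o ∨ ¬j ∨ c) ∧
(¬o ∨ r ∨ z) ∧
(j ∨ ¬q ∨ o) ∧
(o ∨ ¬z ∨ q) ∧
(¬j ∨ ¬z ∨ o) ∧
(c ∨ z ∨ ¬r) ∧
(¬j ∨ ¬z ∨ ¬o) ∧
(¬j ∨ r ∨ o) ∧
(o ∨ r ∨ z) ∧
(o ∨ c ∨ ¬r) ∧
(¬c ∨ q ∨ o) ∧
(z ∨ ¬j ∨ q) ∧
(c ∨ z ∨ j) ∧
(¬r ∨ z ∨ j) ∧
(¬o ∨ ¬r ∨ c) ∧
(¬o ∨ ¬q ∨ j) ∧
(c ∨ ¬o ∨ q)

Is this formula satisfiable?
Yes

Yes, the formula is satisfiable.

One satisfying assignment is: q=False, o=True, j=False, z=True, c=True, r=False

Verification: With this assignment, all 30 clauses evaluate to true.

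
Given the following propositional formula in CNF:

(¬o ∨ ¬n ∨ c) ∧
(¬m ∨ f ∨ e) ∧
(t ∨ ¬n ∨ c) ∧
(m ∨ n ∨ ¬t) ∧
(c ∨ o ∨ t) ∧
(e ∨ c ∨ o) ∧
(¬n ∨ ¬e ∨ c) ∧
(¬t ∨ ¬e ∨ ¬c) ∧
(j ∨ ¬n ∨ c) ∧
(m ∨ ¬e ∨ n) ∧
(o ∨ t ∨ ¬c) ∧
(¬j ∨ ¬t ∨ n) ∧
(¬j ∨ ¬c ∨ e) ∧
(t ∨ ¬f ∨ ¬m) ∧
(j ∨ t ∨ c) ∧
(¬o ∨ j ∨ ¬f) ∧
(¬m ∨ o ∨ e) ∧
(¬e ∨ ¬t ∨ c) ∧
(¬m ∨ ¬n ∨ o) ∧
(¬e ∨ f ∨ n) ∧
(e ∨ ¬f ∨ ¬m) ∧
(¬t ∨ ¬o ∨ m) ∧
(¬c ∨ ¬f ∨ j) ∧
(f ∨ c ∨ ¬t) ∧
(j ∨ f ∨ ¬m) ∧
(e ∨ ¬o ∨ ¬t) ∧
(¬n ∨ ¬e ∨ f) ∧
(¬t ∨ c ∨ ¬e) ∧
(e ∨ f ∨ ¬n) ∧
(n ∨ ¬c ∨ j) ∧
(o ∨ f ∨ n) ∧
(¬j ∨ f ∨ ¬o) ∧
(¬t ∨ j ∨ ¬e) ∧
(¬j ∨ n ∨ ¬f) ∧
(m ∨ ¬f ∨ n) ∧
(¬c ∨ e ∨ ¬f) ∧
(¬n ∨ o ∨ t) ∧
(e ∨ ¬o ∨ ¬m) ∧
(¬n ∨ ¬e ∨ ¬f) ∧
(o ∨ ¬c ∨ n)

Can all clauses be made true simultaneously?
No

No, the formula is not satisfiable.

No assignment of truth values to the variables can make all 40 clauses true simultaneously.

The formula is UNSAT (unsatisfiable).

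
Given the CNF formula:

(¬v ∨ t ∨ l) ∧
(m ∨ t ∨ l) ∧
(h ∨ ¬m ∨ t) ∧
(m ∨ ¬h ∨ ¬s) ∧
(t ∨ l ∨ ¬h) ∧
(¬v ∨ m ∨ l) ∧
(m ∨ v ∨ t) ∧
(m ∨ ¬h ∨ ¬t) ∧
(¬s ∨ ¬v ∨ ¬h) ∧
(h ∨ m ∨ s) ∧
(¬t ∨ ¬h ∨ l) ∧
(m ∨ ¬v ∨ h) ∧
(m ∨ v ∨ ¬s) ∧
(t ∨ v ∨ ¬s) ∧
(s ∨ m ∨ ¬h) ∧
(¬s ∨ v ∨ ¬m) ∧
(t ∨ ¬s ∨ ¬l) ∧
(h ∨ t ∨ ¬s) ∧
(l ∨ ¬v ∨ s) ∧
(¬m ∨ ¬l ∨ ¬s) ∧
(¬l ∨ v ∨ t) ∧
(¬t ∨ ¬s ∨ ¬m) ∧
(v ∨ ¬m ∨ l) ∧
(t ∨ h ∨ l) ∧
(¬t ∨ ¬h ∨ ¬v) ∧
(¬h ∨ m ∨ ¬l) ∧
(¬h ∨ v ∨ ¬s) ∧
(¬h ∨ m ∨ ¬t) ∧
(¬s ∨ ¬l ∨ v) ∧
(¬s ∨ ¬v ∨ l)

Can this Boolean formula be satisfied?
Yes

Yes, the formula is satisfiable.

One satisfying assignment is: m=True, t=True, l=True, h=False, s=False, v=False

Verification: With this assignment, all 30 clauses evaluate to true.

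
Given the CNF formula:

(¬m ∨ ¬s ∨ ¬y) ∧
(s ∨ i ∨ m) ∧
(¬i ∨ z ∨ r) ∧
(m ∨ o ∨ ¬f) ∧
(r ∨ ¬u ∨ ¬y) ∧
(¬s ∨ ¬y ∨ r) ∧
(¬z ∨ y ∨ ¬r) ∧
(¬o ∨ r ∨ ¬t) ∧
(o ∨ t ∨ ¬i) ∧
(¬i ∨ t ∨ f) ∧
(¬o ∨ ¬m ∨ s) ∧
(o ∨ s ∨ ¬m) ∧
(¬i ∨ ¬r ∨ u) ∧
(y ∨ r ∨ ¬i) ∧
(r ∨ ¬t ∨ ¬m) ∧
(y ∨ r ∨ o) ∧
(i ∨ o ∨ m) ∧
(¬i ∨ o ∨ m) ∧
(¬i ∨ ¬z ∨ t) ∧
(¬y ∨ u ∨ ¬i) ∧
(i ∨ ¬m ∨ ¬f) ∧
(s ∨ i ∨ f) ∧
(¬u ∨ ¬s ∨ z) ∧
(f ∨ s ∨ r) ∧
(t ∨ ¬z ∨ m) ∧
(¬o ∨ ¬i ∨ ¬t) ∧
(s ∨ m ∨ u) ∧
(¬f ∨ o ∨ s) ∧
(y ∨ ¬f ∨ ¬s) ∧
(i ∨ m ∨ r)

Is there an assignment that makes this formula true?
Yes

Yes, the formula is satisfiable.

One satisfying assignment is: u=False, t=False, z=False, y=False, f=False, s=True, i=False, o=False, m=True, r=True

Verification: With this assignment, all 30 clauses evaluate to true.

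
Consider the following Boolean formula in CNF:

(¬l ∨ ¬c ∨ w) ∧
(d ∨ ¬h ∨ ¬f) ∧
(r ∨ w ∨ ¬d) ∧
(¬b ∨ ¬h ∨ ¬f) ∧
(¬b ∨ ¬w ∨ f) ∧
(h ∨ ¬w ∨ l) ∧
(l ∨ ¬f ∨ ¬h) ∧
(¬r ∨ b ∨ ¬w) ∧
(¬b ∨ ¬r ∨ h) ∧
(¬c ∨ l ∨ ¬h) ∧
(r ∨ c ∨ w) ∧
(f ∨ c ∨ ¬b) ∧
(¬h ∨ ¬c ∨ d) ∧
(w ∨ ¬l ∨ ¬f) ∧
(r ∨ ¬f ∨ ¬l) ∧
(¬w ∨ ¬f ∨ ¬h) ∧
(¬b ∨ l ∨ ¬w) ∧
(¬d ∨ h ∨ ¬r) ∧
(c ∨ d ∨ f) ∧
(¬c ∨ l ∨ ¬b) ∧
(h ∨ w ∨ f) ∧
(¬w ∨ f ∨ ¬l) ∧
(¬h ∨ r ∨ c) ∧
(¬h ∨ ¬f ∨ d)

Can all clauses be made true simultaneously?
Yes

Yes, the formula is satisfiable.

One satisfying assignment is: c=False, f=False, w=False, b=False, r=True, d=True, l=False, h=True

Verification: With this assignment, all 24 clauses evaluate to true.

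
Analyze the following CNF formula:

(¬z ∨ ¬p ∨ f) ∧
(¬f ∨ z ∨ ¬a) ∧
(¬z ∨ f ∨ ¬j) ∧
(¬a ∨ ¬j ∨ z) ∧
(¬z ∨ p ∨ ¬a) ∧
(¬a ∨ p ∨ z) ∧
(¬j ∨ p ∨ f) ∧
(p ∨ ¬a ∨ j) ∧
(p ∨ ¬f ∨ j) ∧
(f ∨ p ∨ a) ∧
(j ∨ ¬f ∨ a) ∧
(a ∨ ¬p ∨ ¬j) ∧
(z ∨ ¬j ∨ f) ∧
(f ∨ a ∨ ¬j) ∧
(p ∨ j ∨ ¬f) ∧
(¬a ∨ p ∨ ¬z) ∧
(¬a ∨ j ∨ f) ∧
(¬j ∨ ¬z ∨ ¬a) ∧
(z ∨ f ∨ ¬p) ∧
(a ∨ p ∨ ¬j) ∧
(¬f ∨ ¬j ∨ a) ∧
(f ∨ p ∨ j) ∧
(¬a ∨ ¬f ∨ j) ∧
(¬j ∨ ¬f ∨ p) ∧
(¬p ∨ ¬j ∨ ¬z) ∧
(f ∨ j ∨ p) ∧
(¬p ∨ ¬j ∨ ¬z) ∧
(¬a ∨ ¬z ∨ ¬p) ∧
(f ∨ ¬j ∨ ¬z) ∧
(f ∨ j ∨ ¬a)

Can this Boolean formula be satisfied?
No

No, the formula is not satisfiable.

No assignment of truth values to the variables can make all 30 clauses true simultaneously.

The formula is UNSAT (unsatisfiable).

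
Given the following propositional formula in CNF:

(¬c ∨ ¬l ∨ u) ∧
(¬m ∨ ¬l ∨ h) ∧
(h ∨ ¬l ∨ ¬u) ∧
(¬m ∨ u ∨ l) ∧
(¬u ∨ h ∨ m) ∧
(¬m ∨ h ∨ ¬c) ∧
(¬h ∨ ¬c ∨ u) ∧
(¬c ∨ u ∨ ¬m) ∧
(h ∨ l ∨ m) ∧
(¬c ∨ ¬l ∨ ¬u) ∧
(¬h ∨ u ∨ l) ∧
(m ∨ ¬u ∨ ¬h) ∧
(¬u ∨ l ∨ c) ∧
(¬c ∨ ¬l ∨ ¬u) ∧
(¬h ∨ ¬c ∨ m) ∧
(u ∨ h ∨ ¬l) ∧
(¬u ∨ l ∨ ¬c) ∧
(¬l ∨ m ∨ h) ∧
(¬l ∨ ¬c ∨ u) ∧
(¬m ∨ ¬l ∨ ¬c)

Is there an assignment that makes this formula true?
Yes

Yes, the formula is satisfiable.

One satisfying assignment is: m=False, h=True, u=False, l=True, c=False

Verification: With this assignment, all 20 clauses evaluate to true.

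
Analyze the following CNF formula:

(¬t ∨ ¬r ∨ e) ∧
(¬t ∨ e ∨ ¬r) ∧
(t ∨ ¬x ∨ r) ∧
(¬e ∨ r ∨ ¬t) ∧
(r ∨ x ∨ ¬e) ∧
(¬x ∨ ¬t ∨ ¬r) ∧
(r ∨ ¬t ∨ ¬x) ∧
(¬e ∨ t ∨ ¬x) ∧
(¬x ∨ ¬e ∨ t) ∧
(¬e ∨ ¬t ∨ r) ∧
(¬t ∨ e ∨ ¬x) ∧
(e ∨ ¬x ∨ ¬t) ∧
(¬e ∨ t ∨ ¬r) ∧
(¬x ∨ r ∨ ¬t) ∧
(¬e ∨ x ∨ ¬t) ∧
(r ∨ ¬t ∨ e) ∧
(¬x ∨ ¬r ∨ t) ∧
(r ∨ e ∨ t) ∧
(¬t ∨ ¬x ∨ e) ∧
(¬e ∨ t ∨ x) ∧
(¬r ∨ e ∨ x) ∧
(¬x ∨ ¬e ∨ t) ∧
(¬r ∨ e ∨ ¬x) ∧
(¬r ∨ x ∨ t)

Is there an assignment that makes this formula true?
No

No, the formula is not satisfiable.

No assignment of truth values to the variables can make all 24 clauses true simultaneously.

The formula is UNSAT (unsatisfiable).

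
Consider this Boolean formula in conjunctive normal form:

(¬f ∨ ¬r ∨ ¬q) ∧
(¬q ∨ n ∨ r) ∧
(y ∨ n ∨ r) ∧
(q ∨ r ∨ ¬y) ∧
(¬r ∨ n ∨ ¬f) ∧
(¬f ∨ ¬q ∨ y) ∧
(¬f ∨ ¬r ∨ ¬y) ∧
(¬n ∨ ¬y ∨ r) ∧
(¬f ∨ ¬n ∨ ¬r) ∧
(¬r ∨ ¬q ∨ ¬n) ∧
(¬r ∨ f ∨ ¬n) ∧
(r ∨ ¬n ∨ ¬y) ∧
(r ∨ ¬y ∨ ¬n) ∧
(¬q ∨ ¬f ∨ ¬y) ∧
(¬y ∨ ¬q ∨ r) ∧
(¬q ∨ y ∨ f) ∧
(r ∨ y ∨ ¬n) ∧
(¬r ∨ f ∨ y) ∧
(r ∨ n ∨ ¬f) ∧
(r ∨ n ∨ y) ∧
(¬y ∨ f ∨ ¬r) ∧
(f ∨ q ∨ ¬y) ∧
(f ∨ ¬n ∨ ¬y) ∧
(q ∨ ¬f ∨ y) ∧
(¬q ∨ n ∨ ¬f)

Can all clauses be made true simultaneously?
No

No, the formula is not satisfiable.

No assignment of truth values to the variables can make all 25 clauses true simultaneously.

The formula is UNSAT (unsatisfiable).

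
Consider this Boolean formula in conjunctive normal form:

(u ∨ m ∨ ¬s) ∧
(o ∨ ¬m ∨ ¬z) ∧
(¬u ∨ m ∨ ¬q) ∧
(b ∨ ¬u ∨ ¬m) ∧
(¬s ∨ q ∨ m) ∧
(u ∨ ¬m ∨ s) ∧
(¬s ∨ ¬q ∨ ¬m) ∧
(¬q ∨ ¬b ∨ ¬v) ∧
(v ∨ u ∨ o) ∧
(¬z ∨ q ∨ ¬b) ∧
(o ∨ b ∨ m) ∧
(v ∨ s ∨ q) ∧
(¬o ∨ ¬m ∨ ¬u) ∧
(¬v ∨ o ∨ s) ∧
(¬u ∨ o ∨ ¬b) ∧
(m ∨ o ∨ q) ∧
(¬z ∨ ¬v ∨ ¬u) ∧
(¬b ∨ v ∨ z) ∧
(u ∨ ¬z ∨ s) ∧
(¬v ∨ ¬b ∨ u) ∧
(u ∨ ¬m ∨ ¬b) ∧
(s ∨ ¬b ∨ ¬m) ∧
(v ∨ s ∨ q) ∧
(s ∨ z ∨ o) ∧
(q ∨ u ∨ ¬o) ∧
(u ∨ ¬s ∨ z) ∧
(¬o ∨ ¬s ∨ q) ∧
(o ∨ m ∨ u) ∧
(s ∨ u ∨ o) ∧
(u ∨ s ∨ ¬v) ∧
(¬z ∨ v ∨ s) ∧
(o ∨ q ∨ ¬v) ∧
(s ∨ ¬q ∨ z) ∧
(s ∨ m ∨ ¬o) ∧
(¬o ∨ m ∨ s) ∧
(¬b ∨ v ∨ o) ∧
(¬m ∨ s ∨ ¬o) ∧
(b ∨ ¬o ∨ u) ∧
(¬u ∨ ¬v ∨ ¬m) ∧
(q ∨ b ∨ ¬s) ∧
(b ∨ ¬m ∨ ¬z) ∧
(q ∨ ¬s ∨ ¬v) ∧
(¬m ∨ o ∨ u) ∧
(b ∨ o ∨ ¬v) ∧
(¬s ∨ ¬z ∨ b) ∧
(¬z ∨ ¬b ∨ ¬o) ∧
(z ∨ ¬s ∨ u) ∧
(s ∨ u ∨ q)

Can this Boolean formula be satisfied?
No

No, the formula is not satisfiable.

No assignment of truth values to the variables can make all 48 clauses true simultaneously.

The formula is UNSAT (unsatisfiable).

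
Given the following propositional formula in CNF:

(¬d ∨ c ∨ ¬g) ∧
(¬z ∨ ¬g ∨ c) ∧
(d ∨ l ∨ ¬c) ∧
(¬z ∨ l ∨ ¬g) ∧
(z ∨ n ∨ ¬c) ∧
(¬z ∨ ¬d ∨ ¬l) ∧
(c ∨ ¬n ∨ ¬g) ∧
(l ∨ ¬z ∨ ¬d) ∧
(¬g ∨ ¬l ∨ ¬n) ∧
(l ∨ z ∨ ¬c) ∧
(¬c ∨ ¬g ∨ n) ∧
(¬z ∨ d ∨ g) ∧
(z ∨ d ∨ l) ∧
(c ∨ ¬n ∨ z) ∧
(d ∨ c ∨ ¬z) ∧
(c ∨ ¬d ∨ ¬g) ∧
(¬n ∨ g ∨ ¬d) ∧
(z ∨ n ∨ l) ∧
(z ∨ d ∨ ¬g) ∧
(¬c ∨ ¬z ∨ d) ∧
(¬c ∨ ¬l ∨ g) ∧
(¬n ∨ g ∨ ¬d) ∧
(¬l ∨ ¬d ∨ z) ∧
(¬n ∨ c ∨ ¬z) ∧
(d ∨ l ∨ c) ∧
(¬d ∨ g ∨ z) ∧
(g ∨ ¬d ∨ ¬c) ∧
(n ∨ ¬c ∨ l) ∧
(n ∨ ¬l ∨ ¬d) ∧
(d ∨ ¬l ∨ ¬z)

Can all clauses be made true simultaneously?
Yes

Yes, the formula is satisfiable.

One satisfying assignment is: n=False, c=False, g=False, d=False, z=False, l=True

Verification: With this assignment, all 30 clauses evaluate to true.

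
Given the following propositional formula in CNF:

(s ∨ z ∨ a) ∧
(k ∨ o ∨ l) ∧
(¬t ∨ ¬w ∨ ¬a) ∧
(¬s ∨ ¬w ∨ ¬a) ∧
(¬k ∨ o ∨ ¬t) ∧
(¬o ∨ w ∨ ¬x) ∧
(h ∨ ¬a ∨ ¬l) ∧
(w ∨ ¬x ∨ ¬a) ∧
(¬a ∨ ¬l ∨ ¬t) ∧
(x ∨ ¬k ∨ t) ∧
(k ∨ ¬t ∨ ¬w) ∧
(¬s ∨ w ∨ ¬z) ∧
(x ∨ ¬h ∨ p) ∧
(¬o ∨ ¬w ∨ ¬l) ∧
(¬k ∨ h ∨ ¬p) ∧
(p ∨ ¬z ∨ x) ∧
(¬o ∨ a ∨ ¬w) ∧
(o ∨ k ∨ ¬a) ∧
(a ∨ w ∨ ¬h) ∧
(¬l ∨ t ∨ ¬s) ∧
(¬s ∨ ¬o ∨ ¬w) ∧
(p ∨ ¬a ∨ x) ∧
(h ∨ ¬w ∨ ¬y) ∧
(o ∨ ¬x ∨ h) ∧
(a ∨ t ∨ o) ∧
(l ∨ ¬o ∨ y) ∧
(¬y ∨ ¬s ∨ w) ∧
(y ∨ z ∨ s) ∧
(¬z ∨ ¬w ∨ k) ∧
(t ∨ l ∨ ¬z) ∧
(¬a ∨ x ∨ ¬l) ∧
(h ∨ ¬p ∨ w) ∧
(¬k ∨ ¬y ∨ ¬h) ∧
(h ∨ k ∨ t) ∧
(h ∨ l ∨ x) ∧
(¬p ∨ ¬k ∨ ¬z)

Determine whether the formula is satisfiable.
Yes

Yes, the formula is satisfiable.

One satisfying assignment is: s=True, p=False, a=False, x=False, l=True, t=True, h=False, w=False, k=False, z=False, o=False, y=False

Verification: With this assignment, all 36 clauses evaluate to true.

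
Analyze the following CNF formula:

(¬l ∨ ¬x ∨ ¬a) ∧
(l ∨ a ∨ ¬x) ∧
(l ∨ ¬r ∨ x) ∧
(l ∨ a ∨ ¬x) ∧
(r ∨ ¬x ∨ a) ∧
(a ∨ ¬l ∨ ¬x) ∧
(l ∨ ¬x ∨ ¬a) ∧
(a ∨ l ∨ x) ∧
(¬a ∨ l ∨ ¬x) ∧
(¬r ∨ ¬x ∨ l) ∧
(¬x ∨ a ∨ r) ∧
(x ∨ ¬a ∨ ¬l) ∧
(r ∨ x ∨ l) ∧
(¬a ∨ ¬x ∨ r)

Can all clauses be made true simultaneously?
Yes

Yes, the formula is satisfiable.

One satisfying assignment is: x=False, a=False, r=False, l=True

Verification: With this assignment, all 14 clauses evaluate to true.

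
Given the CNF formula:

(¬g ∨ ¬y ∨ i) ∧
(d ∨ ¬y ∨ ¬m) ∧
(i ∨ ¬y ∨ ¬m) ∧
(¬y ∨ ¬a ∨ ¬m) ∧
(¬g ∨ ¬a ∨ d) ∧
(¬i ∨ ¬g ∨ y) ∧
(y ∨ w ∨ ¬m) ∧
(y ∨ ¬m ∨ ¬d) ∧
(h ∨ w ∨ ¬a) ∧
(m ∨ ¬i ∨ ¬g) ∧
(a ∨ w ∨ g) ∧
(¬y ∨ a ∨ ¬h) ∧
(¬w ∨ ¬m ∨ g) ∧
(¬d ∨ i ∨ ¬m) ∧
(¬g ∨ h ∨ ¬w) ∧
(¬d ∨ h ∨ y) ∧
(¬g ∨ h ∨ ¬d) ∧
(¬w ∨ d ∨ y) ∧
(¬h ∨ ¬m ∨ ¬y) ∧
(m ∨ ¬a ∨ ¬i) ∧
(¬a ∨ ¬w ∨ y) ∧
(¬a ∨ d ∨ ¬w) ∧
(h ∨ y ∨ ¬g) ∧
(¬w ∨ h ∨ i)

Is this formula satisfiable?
Yes

Yes, the formula is satisfiable.

One satisfying assignment is: a=False, y=True, w=True, g=False, h=False, d=False, i=True, m=False

Verification: With this assignment, all 24 clauses evaluate to true.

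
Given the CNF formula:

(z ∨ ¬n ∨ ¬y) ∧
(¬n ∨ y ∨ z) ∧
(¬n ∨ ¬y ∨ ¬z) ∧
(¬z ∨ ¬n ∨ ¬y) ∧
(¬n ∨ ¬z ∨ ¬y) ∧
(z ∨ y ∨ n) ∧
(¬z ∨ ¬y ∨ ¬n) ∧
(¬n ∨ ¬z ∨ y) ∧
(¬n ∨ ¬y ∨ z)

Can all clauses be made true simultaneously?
Yes

Yes, the formula is satisfiable.

One satisfying assignment is: z=True, n=False, y=False

Verification: With this assignment, all 9 clauses evaluate to true.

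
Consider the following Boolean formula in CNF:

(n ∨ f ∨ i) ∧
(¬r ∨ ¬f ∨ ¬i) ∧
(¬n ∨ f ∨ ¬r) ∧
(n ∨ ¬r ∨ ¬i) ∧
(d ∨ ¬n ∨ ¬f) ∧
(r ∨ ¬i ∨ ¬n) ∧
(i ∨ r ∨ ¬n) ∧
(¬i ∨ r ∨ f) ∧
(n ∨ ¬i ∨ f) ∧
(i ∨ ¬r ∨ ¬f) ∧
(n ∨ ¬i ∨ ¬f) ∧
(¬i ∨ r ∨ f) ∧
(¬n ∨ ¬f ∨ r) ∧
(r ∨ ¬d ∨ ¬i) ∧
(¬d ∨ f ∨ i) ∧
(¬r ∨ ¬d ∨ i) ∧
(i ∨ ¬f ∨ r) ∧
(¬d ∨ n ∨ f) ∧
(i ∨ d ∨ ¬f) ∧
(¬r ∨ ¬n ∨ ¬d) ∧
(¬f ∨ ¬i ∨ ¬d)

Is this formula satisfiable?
No

No, the formula is not satisfiable.

No assignment of truth values to the variables can make all 21 clauses true simultaneously.

The formula is UNSAT (unsatisfiable).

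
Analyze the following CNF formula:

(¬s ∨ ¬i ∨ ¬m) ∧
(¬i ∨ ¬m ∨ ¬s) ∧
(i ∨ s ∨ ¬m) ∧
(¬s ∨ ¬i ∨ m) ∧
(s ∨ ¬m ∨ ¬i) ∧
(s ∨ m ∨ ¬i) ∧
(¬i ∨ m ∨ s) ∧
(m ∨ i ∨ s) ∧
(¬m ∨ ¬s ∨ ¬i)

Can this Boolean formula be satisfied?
Yes

Yes, the formula is satisfiable.

One satisfying assignment is: i=False, s=True, m=False

Verification: With this assignment, all 9 clauses evaluate to true.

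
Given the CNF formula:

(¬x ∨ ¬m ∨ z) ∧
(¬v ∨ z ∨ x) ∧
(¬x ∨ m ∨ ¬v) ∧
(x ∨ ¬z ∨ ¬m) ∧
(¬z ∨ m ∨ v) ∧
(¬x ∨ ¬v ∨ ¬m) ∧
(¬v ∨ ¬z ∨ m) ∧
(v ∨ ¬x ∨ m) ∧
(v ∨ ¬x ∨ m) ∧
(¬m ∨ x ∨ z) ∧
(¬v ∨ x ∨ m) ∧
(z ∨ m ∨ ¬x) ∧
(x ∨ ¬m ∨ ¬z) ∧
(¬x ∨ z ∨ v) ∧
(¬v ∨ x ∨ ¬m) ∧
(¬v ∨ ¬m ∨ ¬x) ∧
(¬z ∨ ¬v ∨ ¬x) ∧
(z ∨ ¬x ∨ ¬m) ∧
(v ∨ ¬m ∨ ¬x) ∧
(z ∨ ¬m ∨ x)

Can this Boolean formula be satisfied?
Yes

Yes, the formula is satisfiable.

One satisfying assignment is: m=False, z=False, x=False, v=False

Verification: With this assignment, all 20 clauses evaluate to true.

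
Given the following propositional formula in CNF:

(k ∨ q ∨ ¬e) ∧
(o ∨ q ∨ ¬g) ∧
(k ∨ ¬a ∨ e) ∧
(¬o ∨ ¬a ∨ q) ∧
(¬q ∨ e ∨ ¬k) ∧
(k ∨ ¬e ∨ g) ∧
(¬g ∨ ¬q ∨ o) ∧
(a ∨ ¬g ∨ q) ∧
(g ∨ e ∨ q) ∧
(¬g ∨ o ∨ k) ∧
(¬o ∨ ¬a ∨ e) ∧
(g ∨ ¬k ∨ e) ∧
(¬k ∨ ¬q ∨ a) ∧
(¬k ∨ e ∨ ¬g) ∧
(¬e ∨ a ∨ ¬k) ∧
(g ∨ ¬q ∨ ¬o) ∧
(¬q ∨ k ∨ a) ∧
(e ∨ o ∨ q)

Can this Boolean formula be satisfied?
Yes

Yes, the formula is satisfiable.

One satisfying assignment is: q=False, g=False, k=True, a=True, o=False, e=True

Verification: With this assignment, all 18 clauses evaluate to true.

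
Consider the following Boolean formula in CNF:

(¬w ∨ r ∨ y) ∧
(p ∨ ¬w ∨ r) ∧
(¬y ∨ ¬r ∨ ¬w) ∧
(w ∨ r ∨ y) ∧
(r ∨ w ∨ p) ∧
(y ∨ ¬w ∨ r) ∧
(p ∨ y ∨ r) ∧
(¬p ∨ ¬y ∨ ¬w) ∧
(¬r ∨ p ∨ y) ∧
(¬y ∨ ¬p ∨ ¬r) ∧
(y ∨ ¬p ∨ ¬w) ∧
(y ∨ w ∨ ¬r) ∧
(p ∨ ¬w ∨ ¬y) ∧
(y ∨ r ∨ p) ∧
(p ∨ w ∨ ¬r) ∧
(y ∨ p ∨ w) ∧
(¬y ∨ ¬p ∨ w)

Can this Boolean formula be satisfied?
No

No, the formula is not satisfiable.

No assignment of truth values to the variables can make all 17 clauses true simultaneously.

The formula is UNSAT (unsatisfiable).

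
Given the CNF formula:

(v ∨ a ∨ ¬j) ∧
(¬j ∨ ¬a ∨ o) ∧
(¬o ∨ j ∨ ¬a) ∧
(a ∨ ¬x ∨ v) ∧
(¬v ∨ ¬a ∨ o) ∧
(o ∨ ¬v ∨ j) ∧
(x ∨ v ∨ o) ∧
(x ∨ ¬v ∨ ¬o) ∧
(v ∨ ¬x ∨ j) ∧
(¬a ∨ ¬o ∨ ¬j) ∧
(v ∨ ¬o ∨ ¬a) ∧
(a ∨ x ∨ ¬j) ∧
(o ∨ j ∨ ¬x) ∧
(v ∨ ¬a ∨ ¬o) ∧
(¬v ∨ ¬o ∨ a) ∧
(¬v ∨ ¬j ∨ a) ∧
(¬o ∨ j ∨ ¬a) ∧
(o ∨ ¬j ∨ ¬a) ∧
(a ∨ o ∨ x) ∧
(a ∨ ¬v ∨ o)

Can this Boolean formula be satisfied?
Yes

Yes, the formula is satisfiable.

One satisfying assignment is: o=True, x=False, j=False, v=False, a=False

Verification: With this assignment, all 20 clauses evaluate to true.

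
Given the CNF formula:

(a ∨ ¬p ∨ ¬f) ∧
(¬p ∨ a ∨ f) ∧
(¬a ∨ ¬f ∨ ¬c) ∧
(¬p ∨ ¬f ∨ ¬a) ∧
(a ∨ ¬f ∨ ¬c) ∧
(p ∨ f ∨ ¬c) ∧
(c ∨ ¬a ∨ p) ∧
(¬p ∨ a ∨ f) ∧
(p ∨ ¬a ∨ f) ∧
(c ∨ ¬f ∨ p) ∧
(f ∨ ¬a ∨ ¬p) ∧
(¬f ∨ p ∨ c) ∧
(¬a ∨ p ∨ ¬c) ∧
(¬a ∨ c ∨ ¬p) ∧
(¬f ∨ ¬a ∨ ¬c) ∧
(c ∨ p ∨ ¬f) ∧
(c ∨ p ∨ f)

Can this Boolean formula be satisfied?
No

No, the formula is not satisfiable.

No assignment of truth values to the variables can make all 17 clauses true simultaneously.

The formula is UNSAT (unsatisfiable).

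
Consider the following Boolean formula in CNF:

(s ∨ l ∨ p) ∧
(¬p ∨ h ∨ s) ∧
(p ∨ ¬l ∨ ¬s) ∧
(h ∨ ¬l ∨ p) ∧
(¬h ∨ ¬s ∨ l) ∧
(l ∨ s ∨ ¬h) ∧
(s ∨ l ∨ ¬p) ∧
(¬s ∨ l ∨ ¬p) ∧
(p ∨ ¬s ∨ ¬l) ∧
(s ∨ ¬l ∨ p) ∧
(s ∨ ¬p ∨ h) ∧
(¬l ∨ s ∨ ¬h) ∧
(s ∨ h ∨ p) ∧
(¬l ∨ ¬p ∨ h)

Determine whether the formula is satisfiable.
Yes

Yes, the formula is satisfiable.

One satisfying assignment is: s=True, h=False, l=False, p=False

Verification: With this assignment, all 14 clauses evaluate to true.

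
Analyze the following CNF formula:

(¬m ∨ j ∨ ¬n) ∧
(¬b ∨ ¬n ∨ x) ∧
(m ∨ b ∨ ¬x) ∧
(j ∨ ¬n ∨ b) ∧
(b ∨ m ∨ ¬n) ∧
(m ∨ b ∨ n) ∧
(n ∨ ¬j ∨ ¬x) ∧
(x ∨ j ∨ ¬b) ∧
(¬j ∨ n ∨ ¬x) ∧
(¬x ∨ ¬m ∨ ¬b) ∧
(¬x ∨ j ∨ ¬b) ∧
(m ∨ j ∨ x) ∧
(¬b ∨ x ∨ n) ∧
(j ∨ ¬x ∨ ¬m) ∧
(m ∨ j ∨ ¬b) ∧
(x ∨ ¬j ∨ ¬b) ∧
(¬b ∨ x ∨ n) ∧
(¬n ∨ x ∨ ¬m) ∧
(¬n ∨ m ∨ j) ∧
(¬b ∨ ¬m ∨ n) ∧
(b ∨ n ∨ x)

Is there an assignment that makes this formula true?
Yes

Yes, the formula is satisfiable.

One satisfying assignment is: b=True, m=False, x=True, n=True, j=True

Verification: With this assignment, all 21 clauses evaluate to true.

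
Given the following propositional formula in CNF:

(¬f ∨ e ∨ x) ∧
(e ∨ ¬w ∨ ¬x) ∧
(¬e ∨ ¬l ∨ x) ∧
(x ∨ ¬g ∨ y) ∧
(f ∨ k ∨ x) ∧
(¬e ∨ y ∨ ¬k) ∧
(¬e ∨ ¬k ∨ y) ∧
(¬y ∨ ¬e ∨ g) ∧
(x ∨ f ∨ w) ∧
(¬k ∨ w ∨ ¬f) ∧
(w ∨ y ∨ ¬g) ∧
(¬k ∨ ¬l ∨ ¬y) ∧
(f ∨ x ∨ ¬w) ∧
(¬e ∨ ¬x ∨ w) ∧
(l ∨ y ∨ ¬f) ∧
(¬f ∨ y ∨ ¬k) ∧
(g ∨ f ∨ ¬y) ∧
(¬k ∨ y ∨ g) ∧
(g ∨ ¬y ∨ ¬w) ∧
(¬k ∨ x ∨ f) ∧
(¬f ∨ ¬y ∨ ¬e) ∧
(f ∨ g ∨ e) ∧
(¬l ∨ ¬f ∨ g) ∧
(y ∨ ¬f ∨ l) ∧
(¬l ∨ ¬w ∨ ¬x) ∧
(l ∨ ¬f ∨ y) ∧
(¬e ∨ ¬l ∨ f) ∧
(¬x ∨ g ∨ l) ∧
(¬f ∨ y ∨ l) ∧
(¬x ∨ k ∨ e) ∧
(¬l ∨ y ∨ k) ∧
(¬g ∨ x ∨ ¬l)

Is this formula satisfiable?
Yes

Yes, the formula is satisfiable.

One satisfying assignment is: l=False, w=True, k=False, f=False, g=True, x=True, e=True, y=False

Verification: With this assignment, all 32 clauses evaluate to true.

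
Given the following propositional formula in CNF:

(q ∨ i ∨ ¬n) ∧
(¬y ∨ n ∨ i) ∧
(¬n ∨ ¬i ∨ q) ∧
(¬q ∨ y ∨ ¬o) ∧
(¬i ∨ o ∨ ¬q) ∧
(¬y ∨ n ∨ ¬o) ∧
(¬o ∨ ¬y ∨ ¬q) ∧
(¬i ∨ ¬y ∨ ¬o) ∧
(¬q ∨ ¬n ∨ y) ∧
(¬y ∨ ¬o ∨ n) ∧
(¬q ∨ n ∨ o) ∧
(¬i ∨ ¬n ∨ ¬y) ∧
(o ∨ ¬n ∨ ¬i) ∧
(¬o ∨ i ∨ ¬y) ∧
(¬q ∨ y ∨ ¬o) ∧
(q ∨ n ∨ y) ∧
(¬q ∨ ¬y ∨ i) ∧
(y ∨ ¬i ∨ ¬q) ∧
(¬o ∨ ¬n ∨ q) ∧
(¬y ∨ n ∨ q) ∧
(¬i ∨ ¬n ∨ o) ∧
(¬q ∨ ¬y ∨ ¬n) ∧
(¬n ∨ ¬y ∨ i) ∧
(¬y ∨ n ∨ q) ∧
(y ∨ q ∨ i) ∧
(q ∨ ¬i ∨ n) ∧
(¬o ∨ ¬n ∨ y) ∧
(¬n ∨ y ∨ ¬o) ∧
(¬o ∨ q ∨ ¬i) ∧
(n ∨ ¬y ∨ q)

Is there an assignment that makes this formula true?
No

No, the formula is not satisfiable.

No assignment of truth values to the variables can make all 30 clauses true simultaneously.

The formula is UNSAT (unsatisfiable).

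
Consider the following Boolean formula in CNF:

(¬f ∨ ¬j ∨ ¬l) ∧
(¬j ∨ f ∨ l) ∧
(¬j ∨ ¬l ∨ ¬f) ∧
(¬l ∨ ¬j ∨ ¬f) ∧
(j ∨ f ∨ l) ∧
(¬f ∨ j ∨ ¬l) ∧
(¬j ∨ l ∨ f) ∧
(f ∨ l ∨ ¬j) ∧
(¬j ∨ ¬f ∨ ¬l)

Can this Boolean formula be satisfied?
Yes

Yes, the formula is satisfiable.

One satisfying assignment is: f=True, j=False, l=False

Verification: With this assignment, all 9 clauses evaluate to true.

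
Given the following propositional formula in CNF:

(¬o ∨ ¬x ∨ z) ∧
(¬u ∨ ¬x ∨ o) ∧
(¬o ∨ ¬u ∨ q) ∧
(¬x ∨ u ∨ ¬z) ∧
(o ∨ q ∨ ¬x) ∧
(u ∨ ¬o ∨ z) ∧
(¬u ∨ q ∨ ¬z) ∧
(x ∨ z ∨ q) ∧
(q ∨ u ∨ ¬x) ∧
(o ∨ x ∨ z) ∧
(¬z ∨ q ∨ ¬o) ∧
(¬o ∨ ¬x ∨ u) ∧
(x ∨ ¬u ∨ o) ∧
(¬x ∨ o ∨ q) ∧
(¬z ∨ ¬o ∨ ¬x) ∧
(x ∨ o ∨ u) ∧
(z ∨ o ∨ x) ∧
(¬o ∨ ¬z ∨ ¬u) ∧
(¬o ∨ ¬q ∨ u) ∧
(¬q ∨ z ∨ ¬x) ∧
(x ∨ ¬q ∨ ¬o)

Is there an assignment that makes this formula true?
No

No, the formula is not satisfiable.

No assignment of truth values to the variables can make all 21 clauses true simultaneously.

The formula is UNSAT (unsatisfiable).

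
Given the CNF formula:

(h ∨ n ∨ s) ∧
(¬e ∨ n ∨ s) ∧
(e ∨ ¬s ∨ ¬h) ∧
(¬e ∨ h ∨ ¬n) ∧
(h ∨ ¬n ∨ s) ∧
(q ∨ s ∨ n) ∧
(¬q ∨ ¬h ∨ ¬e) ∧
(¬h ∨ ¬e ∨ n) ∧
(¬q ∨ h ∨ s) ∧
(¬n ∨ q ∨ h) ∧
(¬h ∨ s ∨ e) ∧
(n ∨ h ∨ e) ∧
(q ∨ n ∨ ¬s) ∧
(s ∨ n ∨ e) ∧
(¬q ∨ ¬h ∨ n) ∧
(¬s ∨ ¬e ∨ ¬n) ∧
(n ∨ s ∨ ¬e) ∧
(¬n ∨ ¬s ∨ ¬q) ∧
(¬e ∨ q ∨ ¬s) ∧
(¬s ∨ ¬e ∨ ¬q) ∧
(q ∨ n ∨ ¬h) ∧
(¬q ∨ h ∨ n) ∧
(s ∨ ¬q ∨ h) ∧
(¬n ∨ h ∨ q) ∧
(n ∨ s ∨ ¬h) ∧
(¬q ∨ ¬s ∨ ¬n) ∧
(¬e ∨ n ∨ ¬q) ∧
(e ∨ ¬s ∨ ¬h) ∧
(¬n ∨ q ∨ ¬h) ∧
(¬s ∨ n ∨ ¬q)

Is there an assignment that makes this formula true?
No

No, the formula is not satisfiable.

No assignment of truth values to the variables can make all 30 clauses true simultaneously.

The formula is UNSAT (unsatisfiable).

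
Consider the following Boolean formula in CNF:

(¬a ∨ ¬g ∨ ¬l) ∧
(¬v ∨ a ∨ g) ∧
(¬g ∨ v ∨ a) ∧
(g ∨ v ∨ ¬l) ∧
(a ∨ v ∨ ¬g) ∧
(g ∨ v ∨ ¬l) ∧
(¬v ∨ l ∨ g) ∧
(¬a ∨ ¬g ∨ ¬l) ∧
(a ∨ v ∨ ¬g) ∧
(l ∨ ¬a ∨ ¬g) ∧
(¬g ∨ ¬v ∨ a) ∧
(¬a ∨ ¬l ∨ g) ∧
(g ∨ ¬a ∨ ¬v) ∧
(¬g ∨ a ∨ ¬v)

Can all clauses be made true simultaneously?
Yes

Yes, the formula is satisfiable.

One satisfying assignment is: v=False, l=False, g=False, a=False

Verification: With this assignment, all 14 clauses evaluate to true.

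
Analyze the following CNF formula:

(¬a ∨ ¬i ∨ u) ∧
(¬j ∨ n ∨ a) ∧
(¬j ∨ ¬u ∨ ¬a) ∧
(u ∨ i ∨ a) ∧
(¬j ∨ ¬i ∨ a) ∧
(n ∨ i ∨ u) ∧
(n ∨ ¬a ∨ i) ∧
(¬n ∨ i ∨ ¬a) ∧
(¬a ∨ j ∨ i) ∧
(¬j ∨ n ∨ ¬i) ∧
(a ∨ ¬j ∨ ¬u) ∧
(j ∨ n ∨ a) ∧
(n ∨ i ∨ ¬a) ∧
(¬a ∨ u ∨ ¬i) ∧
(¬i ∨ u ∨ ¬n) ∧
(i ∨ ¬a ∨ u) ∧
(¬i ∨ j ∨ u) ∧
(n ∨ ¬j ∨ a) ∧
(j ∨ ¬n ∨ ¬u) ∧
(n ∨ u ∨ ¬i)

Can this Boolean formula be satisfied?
Yes

Yes, the formula is satisfiable.

One satisfying assignment is: j=False, i=True, a=True, n=False, u=True

Verification: With this assignment, all 20 clauses evaluate to true.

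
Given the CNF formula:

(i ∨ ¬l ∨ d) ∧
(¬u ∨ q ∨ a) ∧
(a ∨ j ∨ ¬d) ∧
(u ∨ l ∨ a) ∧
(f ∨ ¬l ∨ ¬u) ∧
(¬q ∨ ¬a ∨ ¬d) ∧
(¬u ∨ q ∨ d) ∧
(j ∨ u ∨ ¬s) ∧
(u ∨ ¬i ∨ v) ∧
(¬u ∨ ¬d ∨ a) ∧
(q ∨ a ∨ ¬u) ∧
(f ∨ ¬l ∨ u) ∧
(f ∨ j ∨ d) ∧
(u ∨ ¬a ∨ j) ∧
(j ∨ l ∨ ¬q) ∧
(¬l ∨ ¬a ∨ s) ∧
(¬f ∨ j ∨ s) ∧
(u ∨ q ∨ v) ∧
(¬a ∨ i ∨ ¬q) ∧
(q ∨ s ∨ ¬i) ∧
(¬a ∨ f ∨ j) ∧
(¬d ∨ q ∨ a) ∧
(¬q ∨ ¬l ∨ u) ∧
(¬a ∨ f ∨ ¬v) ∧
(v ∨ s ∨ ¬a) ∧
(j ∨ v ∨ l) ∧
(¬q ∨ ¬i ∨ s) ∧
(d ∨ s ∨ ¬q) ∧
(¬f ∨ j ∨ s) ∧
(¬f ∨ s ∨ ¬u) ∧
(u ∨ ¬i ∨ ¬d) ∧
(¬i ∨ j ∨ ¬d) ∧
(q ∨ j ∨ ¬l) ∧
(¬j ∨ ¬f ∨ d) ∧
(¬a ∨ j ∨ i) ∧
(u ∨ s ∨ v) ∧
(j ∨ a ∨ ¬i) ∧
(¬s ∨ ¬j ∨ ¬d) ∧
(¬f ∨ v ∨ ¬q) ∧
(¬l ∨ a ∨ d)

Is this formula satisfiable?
Yes

Yes, the formula is satisfiable.

One satisfying assignment is: f=False, q=True, d=False, v=False, i=True, s=True, l=False, j=True, u=True, a=True

Verification: With this assignment, all 40 clauses evaluate to true.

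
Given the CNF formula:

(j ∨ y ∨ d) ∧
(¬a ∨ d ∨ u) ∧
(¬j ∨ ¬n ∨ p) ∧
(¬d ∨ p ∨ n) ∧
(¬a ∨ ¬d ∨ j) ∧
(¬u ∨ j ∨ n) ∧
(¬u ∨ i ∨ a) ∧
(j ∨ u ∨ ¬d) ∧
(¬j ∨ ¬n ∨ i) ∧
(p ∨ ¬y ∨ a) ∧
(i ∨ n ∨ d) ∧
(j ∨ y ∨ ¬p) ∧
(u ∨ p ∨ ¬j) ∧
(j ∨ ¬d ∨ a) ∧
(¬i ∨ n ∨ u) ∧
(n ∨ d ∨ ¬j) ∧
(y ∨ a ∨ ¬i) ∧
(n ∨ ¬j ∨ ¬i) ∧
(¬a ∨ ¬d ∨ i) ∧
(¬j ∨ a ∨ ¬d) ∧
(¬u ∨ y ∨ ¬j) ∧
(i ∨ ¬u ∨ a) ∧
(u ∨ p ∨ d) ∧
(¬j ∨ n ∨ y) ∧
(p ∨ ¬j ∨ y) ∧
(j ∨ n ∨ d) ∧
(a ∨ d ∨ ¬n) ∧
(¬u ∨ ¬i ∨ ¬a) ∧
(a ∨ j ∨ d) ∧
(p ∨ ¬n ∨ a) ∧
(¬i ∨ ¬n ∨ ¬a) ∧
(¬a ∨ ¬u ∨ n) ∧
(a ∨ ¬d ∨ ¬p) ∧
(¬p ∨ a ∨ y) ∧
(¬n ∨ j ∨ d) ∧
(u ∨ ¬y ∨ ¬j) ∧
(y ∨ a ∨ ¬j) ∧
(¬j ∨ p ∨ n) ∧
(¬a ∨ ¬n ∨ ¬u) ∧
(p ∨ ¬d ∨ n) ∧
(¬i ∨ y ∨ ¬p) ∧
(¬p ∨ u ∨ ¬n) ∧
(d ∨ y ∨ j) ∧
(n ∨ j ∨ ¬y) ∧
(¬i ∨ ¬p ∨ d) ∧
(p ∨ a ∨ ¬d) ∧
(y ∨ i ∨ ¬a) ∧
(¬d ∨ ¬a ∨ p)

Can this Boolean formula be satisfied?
No

No, the formula is not satisfiable.

No assignment of truth values to the variables can make all 48 clauses true simultaneously.

The formula is UNSAT (unsatisfiable).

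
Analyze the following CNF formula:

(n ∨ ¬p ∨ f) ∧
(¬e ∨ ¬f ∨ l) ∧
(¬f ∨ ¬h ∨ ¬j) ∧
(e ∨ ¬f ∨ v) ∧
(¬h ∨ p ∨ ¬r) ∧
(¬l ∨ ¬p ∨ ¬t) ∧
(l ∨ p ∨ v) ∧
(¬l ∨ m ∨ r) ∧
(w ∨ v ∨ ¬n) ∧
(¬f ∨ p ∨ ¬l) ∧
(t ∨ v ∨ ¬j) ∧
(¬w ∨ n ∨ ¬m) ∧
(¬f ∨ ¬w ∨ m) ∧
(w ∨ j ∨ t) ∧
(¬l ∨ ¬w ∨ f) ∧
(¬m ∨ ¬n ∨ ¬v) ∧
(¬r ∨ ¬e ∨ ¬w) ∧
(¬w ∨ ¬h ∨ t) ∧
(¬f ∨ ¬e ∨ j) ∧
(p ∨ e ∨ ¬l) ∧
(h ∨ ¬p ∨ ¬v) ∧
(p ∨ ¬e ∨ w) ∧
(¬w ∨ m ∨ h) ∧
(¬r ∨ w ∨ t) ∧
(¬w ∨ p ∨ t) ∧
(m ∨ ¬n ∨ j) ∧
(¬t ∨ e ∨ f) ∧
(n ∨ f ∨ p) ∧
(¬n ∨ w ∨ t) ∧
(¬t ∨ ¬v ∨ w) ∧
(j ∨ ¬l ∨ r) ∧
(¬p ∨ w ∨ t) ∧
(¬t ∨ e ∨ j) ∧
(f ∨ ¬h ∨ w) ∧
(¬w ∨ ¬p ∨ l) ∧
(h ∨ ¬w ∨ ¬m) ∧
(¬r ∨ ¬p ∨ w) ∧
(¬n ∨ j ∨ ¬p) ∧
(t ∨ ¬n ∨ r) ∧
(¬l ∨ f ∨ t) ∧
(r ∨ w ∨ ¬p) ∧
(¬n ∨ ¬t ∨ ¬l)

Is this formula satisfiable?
Yes

Yes, the formula is satisfiable.

One satisfying assignment is: t=False, f=True, e=False, h=False, n=False, v=True, r=False, j=True, p=False, l=False, m=False, w=False

Verification: With this assignment, all 42 clauses evaluate to true.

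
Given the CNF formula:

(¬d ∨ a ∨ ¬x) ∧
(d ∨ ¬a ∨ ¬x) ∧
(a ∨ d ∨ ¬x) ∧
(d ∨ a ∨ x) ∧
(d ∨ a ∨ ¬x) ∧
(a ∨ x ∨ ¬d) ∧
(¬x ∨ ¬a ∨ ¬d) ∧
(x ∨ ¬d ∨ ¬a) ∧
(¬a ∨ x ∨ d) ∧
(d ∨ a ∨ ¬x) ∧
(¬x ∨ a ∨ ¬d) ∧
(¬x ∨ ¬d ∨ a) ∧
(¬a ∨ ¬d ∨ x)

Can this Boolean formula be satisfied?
No

No, the formula is not satisfiable.

No assignment of truth values to the variables can make all 13 clauses true simultaneously.

The formula is UNSAT (unsatisfiable).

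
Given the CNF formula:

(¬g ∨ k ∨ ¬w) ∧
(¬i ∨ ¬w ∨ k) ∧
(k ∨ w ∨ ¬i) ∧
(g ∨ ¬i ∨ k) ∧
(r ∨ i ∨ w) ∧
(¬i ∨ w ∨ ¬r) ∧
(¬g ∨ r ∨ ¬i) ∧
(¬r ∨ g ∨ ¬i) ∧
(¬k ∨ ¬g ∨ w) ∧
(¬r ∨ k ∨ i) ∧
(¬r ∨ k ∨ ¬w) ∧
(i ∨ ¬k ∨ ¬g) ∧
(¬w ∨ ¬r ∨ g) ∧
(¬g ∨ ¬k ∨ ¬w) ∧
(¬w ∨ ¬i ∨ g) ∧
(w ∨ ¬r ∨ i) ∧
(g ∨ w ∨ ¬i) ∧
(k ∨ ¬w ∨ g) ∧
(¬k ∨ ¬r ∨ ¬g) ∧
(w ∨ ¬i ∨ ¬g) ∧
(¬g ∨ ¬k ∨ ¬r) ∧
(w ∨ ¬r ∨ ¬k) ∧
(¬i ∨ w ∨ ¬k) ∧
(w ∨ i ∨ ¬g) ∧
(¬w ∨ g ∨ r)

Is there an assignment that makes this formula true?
No

No, the formula is not satisfiable.

No assignment of truth values to the variables can make all 25 clauses true simultaneously.

The formula is UNSAT (unsatisfiable).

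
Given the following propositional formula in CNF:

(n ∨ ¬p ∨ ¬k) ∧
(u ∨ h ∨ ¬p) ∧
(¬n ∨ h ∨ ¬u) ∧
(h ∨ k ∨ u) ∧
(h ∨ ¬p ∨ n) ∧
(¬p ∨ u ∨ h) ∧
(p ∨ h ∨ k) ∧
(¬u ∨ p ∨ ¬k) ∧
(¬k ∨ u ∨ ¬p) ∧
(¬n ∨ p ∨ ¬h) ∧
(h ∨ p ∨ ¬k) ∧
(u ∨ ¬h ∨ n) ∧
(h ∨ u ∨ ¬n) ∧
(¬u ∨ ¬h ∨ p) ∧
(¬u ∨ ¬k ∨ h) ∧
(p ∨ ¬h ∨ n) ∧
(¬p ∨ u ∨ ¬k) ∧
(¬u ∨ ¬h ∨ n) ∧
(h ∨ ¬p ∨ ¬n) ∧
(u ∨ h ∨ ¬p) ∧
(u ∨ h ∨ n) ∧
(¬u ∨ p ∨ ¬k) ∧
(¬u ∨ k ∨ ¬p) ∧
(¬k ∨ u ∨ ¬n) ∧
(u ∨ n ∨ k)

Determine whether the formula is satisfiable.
Yes

Yes, the formula is satisfiable.

One satisfying assignment is: n=True, k=False, p=True, u=False, h=True

Verification: With this assignment, all 25 clauses evaluate to true.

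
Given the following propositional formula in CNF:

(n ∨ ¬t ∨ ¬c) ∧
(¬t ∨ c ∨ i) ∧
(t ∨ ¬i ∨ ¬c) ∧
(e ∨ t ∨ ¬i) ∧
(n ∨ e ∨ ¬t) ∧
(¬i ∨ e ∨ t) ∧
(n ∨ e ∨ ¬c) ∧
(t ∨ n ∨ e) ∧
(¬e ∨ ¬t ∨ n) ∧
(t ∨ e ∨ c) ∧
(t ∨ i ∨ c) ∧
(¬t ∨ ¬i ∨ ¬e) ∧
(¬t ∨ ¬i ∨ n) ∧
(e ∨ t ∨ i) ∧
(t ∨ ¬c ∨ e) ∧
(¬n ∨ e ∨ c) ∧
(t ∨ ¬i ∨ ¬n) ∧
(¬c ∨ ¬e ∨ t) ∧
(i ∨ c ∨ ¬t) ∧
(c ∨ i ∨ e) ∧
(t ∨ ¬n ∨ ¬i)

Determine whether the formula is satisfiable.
Yes

Yes, the formula is satisfiable.

One satisfying assignment is: i=True, e=True, n=False, t=False, c=False

Verification: With this assignment, all 21 clauses evaluate to true.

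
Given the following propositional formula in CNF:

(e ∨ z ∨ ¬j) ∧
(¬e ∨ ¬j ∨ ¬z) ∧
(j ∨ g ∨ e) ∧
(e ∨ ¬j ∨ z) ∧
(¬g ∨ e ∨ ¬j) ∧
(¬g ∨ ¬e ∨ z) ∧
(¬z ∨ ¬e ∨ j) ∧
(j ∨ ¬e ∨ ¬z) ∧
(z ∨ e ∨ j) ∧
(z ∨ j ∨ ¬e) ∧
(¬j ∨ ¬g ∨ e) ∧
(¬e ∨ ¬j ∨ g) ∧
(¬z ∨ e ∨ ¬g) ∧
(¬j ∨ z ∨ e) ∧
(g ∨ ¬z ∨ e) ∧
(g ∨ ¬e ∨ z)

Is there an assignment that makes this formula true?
No

No, the formula is not satisfiable.

No assignment of truth values to the variables can make all 16 clauses true simultaneously.

The formula is UNSAT (unsatisfiable).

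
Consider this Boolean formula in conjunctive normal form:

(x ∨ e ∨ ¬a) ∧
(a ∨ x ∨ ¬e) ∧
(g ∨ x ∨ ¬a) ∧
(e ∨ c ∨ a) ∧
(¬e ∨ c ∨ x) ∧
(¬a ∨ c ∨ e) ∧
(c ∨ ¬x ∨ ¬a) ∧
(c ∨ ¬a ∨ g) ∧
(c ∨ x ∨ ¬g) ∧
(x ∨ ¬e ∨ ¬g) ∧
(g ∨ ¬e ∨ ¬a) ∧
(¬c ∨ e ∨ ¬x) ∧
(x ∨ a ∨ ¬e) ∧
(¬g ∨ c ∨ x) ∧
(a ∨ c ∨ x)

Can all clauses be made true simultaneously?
Yes

Yes, the formula is satisfiable.

One satisfying assignment is: a=False, x=False, g=False, e=False, c=True

Verification: With this assignment, all 15 clauses evaluate to true.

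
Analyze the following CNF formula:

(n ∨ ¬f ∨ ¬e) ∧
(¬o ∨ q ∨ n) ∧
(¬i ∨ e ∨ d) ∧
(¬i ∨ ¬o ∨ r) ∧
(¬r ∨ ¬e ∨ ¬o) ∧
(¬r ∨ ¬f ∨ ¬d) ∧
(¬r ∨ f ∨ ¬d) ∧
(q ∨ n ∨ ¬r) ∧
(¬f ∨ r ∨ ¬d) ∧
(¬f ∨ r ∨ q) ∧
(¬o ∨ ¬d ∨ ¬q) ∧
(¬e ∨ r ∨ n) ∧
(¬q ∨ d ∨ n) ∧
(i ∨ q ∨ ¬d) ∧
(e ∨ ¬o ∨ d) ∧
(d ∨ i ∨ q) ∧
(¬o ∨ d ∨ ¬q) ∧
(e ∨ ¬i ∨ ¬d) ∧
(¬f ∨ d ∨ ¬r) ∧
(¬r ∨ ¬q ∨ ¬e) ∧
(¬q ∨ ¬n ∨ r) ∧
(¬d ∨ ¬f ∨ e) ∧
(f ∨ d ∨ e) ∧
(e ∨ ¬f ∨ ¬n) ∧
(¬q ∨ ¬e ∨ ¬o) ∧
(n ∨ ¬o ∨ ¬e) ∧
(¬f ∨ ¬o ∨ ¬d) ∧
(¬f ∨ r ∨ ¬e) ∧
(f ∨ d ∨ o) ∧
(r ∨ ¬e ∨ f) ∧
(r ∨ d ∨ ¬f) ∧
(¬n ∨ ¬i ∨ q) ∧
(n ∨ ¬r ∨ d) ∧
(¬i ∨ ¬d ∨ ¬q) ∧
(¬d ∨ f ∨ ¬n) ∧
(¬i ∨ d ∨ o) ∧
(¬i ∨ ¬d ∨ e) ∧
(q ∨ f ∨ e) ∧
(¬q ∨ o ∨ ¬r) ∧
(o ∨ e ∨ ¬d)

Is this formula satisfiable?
No

No, the formula is not satisfiable.

No assignment of truth values to the variables can make all 40 clauses true simultaneously.

The formula is UNSAT (unsatisfiable).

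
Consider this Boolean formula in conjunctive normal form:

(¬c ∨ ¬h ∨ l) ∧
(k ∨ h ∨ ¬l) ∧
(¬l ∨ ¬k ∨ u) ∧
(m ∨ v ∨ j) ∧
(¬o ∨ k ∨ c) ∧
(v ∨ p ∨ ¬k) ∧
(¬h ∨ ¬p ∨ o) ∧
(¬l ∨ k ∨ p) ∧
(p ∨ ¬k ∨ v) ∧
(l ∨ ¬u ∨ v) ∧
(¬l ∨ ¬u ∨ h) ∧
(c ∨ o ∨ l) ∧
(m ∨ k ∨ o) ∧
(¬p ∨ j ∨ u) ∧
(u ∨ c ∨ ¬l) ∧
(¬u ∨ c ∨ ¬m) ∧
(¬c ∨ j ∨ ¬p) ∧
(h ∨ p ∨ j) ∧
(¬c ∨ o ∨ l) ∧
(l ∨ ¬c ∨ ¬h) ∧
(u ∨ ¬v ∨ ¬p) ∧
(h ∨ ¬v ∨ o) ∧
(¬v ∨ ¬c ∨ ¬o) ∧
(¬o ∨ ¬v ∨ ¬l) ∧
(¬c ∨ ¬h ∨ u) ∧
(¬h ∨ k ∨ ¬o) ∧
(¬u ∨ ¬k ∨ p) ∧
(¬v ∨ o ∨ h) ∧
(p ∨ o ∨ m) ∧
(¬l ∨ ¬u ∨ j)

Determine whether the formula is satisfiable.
Yes

Yes, the formula is satisfiable.

One satisfying assignment is: p=False, v=False, o=True, u=False, k=False, l=False, h=False, c=True, m=False, j=True

Verification: With this assignment, all 30 clauses evaluate to true.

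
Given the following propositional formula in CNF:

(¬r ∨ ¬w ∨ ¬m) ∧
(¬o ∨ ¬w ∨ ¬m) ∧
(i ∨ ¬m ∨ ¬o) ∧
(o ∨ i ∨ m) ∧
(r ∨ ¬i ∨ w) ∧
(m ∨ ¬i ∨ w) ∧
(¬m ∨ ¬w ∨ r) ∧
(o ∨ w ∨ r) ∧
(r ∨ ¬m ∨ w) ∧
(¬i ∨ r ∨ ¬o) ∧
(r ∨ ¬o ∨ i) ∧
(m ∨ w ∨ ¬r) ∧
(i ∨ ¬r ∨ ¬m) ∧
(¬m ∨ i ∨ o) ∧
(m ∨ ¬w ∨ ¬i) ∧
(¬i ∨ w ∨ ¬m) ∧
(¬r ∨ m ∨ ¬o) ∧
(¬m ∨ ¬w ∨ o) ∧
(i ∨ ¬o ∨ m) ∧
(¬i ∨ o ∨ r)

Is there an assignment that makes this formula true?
No

No, the formula is not satisfiable.

No assignment of truth values to the variables can make all 20 clauses true simultaneously.

The formula is UNSAT (unsatisfiable).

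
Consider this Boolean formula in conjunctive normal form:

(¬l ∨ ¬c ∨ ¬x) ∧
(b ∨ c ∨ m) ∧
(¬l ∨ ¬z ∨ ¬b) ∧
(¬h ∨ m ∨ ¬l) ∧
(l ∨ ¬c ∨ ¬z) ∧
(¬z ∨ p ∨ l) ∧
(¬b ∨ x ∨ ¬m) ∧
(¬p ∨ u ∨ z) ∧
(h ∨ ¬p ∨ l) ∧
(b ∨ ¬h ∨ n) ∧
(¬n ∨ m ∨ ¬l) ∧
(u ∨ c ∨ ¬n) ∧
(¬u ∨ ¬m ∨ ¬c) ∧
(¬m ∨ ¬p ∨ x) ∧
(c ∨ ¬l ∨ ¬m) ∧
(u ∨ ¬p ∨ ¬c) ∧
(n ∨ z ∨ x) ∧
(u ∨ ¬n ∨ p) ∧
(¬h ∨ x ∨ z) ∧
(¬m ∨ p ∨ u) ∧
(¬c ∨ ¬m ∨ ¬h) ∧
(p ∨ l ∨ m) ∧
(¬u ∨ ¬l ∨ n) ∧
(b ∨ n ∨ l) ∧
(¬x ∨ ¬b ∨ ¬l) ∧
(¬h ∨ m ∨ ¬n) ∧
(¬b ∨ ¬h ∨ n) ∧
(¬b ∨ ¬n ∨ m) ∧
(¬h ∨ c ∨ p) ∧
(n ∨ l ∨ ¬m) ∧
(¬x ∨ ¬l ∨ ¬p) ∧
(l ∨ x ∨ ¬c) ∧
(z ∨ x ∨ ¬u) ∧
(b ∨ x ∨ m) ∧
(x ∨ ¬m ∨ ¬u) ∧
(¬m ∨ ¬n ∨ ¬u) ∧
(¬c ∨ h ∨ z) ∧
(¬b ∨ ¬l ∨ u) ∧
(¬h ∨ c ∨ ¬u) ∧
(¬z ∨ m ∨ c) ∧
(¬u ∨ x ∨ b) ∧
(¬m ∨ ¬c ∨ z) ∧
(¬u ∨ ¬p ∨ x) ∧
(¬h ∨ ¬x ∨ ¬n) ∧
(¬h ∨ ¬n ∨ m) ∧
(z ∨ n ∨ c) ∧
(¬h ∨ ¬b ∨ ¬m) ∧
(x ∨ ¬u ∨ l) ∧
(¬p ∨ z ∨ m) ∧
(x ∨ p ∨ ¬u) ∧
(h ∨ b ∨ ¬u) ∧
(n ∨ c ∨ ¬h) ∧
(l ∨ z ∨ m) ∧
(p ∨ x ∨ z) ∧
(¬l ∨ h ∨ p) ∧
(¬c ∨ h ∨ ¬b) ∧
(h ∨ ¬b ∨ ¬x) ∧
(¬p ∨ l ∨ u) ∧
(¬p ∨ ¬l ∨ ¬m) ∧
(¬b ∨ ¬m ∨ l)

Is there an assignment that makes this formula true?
No

No, the formula is not satisfiable.

No assignment of truth values to the variables can make all 60 clauses true simultaneously.

The formula is UNSAT (unsatisfiable).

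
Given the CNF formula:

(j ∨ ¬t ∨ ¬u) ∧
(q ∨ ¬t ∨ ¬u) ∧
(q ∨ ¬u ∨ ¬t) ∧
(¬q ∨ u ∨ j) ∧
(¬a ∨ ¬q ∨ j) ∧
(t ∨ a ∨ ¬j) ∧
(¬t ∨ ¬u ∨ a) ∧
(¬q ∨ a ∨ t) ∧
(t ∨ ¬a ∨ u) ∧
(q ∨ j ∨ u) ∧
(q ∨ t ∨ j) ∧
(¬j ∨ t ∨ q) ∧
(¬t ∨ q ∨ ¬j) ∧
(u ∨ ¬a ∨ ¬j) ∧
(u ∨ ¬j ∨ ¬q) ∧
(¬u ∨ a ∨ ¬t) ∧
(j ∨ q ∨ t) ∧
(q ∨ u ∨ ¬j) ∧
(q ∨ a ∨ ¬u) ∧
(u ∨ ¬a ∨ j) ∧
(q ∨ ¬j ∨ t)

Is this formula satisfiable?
Yes

Yes, the formula is satisfiable.

One satisfying assignment is: q=True, a=True, j=True, t=False, u=True

Verification: With this assignment, all 21 clauses evaluate to true.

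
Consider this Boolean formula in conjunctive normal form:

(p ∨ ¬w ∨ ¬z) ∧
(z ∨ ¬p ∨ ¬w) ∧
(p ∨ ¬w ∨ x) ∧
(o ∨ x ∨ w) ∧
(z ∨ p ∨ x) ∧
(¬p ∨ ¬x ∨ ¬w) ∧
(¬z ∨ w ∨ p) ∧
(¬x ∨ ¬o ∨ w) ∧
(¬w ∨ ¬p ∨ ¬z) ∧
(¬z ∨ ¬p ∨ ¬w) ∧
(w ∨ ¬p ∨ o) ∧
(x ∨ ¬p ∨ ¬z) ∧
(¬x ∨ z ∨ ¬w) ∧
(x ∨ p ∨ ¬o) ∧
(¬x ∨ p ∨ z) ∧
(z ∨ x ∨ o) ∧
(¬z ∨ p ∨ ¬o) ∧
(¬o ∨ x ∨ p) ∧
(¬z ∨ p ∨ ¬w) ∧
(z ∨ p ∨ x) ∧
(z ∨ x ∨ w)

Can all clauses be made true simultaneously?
No

No, the formula is not satisfiable.

No assignment of truth values to the variables can make all 21 clauses true simultaneously.

The formula is UNSAT (unsatisfiable).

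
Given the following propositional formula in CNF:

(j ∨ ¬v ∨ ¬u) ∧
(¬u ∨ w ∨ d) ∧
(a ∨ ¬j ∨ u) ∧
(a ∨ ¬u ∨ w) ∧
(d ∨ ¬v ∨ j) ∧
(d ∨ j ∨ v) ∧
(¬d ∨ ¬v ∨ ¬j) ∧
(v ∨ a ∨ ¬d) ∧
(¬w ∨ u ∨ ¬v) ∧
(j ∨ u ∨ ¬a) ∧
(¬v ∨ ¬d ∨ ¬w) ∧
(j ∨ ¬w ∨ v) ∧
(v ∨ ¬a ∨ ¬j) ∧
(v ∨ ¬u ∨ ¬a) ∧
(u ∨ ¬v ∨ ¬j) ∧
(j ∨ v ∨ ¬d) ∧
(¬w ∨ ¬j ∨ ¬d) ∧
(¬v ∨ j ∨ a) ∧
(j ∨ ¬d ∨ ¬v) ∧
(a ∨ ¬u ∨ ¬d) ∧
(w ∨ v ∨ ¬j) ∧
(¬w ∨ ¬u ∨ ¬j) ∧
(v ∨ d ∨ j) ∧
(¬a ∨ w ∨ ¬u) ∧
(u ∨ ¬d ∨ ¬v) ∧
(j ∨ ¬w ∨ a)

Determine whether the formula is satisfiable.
No

No, the formula is not satisfiable.

No assignment of truth values to the variables can make all 26 clauses true simultaneously.

The formula is UNSAT (unsatisfiable).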